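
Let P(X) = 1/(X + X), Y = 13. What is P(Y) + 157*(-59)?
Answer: -240837/26 ≈ -9263.0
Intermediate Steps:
P(X) = 1/(2*X)
P(Y) + 157*(-59) = (½)/13 + 157*(-59) = (½)*(1/13) - 9263 = 1/26 - 9263 = -240837/26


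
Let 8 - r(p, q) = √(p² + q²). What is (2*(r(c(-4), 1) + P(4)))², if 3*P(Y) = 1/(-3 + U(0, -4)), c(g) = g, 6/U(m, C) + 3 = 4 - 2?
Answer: 234472/729 - 1720*√17/27 ≈ 58.978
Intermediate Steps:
U(m, C) = -6 (U(m, C) = 6/(-3 + (4 - 2)) = 6/(-3 + 2) = 6/(-1) = 6*(-1) = -6)
P(Y) = -1/27 (P(Y) = 1/(3*(-3 - 6)) = (⅓)/(-9) = (⅓)*(-⅑) = -1/27)
r(p, q) = 8 - √(p² + q²)
(2*(r(c(-4), 1) + P(4)))² = (2*((8 - √((-4)² + 1²)) - 1/27))² = (2*((8 - √(16 + 1)) - 1/27))² = (2*((8 - √17) - 1/27))² = (2*(215/27 - √17))² = (430/27 - 2*√17)²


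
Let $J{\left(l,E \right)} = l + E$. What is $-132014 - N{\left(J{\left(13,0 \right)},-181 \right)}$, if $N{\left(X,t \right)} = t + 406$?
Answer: $-132239$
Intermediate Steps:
$J{\left(l,E \right)} = E + l$
$N{\left(X,t \right)} = 406 + t$
$-132014 - N{\left(J{\left(13,0 \right)},-181 \right)} = -132014 - \left(406 - 181\right) = -132014 - 225 = -132239$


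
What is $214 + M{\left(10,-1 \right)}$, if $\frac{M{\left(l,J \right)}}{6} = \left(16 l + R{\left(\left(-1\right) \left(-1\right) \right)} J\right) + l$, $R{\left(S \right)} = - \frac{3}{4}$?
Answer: $\frac{2477}{2} \approx 1238.5$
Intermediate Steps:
$R{\left(S \right)} = - \frac{3}{4}$ ($R{\left(S \right)} = \left(-3\right) \frac{1}{4} = - \frac{3}{4}$)
$M{\left(l,J \right)} = 102 l - \frac{9 J}{2}$ ($M{\left(l,J \right)} = 6 \left(\left(16 l - \frac{3 J}{4}\right) + l\right) = 6 \left(17 l - \frac{3 J}{4}\right) = 102 l - \frac{9 J}{2}$)
$214 + M{\left(10,-1 \right)} = 214 + \left(102 \cdot 10 - - \frac{9}{2}\right) = 214 + \left(1020 + \frac{9}{2}\right) = 214 + \frac{2049}{2} = \frac{2477}{2}$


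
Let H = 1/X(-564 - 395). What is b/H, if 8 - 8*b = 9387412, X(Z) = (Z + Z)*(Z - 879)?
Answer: -4136658140342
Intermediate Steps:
X(Z) = 2*Z*(-879 + Z) (X(Z) = (2*Z)*(-879 + Z) = 2*Z*(-879 + Z))
b = -2346851/2 (b = 1 - ⅛*9387412 = 1 - 2346853/2 = -2346851/2 ≈ -1.1734e+6)
H = 1/3525284 (H = 1/(2*(-564 - 395)*(-879 + (-564 - 395))) = 1/(2*(-959)*(-879 - 959)) = 1/(2*(-959)*(-1838)) = 1/3525284 ≈ 2.8367e-7)
b/H = -2346851/(2*1/3525284) = -2346851/2*3525284 = -4136658140342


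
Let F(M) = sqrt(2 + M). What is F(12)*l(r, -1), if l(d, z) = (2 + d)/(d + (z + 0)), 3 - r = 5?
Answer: 0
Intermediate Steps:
r = -2 (r = 3 - 1*5 = 3 - 5 = -2)
l(d, z) = (2 + d)/(d + z)
F(12)*l(r, -1) = sqrt(2 + 12)*((2 - 2)/(-2 - 1)) = sqrt(14)*(0/(-3)) = sqrt(14)*(-1/3*0) = sqrt(14)*0 = 0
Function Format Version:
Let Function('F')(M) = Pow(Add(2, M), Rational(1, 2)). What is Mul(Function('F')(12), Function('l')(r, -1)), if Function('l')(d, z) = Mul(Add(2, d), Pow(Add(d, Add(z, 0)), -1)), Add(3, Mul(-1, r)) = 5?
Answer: 0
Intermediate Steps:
r = -2 (r = Add(3, Mul(-1, 5)) = Add(3, -5) = -2)
Function('l')(d, z) = Mul(Pow(Add(d, z), -1), Add(2, d)) (Function('l')(d, z) = Mul(Add(2, d), Pow(Add(d, z), -1)) = Mul(Pow(Add(d, z), -1), Add(2, d)))
Mul(Function('F')(12), Function('l')(r, -1)) = Mul(Pow(Add(2, 12), Rational(1, 2)), Mul(Pow(Add(-2, -1), -1), Add(2, -2))) = Mul(Pow(14, Rational(1, 2)), Mul(Pow(-3, -1), 0)) = Mul(Pow(14, Rational(1, 2)), Mul(Rational(-1, 3), 0)) = Mul(Pow(14, Rational(1, 2)), 0) = 0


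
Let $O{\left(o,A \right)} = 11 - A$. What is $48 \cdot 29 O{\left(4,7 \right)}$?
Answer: $5568$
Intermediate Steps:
$48 \cdot 29 O{\left(4,7 \right)} = 48 \cdot 29 \left(11 - 7\right) = 1392 \left(11 - 7\right) = 1392 \cdot 4 = 5568$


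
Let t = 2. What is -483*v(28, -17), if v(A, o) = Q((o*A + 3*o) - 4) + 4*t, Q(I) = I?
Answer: 252609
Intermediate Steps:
v(A, o) = 4 + 3*o + A*o (v(A, o) = ((o*A + 3*o) - 4) + 4*2 = ((A*o + 3*o) - 4) + 8 = ((3*o + A*o) - 4) + 8 = (-4 + 3*o + A*o) + 8 = 4 + 3*o + A*o)
-483*v(28, -17) = -483*(4 + 3*(-17) + 28*(-17)) = -483*(4 - 51 - 476) = -483*(-523) = 252609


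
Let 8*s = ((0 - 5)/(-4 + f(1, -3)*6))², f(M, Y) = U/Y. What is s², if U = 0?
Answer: 625/16384 ≈ 0.038147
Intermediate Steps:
f(M, Y) = 0 (f(M, Y) = 0/Y = 0)
s = 25/128 (s = ((0 - 5)/(-4 + 0*6))²/8 = (-5/(-4 + 0))²/8 = (-5/(-4))²/8 = (-5*(-¼))²/8 = (5/4)²/8 = (⅛)*(25/16) = 25/128 ≈ 0.19531)
s² = (25/128)² = 625/16384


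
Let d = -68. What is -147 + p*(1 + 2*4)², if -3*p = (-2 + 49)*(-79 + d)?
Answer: 186396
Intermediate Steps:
p = 2303 (p = -(-2 + 49)*(-79 - 68)/3 = -47*(-147)/3 = -⅓*(-6909) = 2303)
-147 + p*(1 + 2*4)² = -147 + 2303*(1 + 2*4)² = -147 + 2303*(1 + 8)² = -147 + 2303*9² = -147 + 2303*81 = -147 + 186543 = 186396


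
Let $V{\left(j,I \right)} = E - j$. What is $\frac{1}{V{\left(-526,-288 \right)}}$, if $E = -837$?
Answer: $- \frac{1}{311} \approx -0.0032154$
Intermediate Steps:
$V{\left(j,I \right)} = -837 - j$
$\frac{1}{V{\left(-526,-288 \right)}} = \frac{1}{-837 - -526} = \frac{1}{-837 + 526} = \frac{1}{-311} = - \frac{1}{311}$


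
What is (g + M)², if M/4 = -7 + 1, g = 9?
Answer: 225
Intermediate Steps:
M = -24 (M = 4*(-7 + 1) = 4*(-6) = -24)
(g + M)² = (9 - 24)² = (-15)² = 225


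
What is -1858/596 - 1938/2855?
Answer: -3229819/850790 ≈ -3.7963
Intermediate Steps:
-1858/596 - 1938/2855 = -1858*1/596 - 1938*1/2855 = -929/298 - 1938/2855 = -3229819/850790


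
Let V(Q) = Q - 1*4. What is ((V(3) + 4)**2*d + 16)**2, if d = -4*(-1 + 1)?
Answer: 256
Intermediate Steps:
V(Q) = -4 + Q (V(Q) = Q - 4 = -4 + Q)
d = 0 (d = -4*0 = 0)
((V(3) + 4)**2*d + 16)**2 = (((-4 + 3) + 4)**2*0 + 16)**2 = ((-1 + 4)**2*0 + 16)**2 = (3**2*0 + 16)**2 = (9*0 + 16)**2 = (0 + 16)**2 = 16**2 = 256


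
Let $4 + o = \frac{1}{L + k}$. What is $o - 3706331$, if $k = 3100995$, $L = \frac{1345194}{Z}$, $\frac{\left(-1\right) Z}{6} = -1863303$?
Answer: $- \frac{7138516737306373279}{1926031170228} \approx -3.7063 \cdot 10^{6}$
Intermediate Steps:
$Z = 11179818$ ($Z = \left(-6\right) \left(-1863303\right) = 11179818$)
$L = \frac{74733}{621101}$ ($L = \frac{1345194}{11179818} = 1345194 \cdot \frac{1}{11179818} = \frac{74733}{621101} \approx 0.12032$)
$o = - \frac{7704124059811}{1926031170228}$ ($o = -4 + \frac{1}{\frac{74733}{621101} + 3100995} = -4 + \frac{1}{\frac{1926031170228}{621101}} = -4 + \frac{621101}{1926031170228} = - \frac{7704124059811}{1926031170228} \approx -4.0$)
$o - 3706331 = - \frac{7704124059811}{1926031170228} - 3706331 = - \frac{7138516737306373279}{1926031170228}$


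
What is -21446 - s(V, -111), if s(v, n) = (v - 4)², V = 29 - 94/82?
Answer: -37007210/1681 ≈ -22015.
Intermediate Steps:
V = 1142/41 (V = 29 - 94/82 = 29 - 1*47/41 = 29 - 47/41 = 1142/41 ≈ 27.854)
s(v, n) = (-4 + v)²
-21446 - s(V, -111) = -21446 - (-4 + 1142/41)² = -21446 - (978/41)² = -21446 - 1*956484/1681 = -21446 - 956484/1681 = -37007210/1681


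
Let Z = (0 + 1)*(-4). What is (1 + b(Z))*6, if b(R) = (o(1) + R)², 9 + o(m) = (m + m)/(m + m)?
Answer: 870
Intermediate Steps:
Z = -4 (Z = 1*(-4) = -4)
o(m) = -8 (o(m) = -9 + (m + m)/(m + m) = -9 + (2*m)/((2*m)) = -9 + (2*m)*(1/(2*m)) = -9 + 1 = -8)
b(R) = (-8 + R)²
(1 + b(Z))*6 = (1 + (-8 - 4)²)*6 = (1 + (-12)²)*6 = (1 + 144)*6 = 145*6 = 870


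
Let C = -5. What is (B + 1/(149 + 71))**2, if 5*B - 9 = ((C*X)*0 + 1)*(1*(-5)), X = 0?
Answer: 31329/48400 ≈ 0.64729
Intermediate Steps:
B = 4/5 (B = 9/5 + ((-5*0*0 + 1)*(1*(-5)))/5 = 9/5 + ((0*0 + 1)*(-5))/5 = 9/5 + ((0 + 1)*(-5))/5 = 9/5 + (1*(-5))/5 = 9/5 + (1/5)*(-5) = 9/5 - 1 = 4/5 ≈ 0.80000)
(B + 1/(149 + 71))**2 = (4/5 + 1/(149 + 71))**2 = (4/5 + 1/220)**2 = (177/220)**2 = 31329/48400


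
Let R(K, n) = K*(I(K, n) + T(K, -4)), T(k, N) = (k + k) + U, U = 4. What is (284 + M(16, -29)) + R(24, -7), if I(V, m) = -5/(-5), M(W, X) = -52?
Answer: 1504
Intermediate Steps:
I(V, m) = 1 (I(V, m) = -5*(-⅕) = 1)
T(k, N) = 4 + 2*k (T(k, N) = (k + k) + 4 = 2*k + 4 = 4 + 2*k)
R(K, n) = K*(5 + 2*K) (R(K, n) = K*(1 + (4 + 2*K)) = K*(5 + 2*K))
(284 + M(16, -29)) + R(24, -7) = (284 - 52) + 24*(5 + 2*24) = 232 + 24*(5 + 48) = 232 + 24*53 = 232 + 1272 = 1504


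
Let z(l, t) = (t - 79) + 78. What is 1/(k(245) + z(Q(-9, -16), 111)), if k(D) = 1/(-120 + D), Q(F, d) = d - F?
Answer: 125/13751 ≈ 0.0090902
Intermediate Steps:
z(l, t) = -1 + t (z(l, t) = (-79 + t) + 78 = -1 + t)
1/(k(245) + z(Q(-9, -16), 111)) = 1/(1/(-120 + 245) + (-1 + 111)) = 1/(1/125 + 110) = 1/(13751/125) = 125/13751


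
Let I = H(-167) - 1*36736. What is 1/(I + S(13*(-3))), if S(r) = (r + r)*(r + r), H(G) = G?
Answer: -1/30819 ≈ -3.2448e-5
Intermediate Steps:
S(r) = 4*r**2 (S(r) = (2*r)*(2*r) = 4*r**2)
I = -36903 (I = -167 - 1*36736 = -167 - 36736 = -36903)
1/(I + S(13*(-3))) = 1/(-36903 + 4*(13*(-3))**2) = 1/(-36903 + 4*(-39)**2) = 1/(-36903 + 4*1521) = 1/(-36903 + 6084) = 1/(-30819) = -1/30819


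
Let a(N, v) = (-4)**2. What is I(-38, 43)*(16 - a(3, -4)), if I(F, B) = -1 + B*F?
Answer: 0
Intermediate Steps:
a(N, v) = 16
I(-38, 43)*(16 - a(3, -4)) = (-1 + 43*(-38))*(16 - 1*16) = (-1 - 1634)*(16 - 16) = -1635*0 = 0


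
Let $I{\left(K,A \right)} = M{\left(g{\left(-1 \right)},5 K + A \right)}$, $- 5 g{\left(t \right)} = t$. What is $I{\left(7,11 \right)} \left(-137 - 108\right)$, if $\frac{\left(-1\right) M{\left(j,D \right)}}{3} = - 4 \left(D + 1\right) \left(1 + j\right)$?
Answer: $-165816$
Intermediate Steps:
$g{\left(t \right)} = - \frac{t}{5}$
$M{\left(j,D \right)} = 12 \left(1 + D\right) \left(1 + j\right)$ ($M{\left(j,D \right)} = - 3 \left(- 4 \left(D + 1\right) \left(1 + j\right)\right) = - 3 \left(- 4 \left(1 + D\right) \left(1 + j\right)\right) = 12 \left(1 + D\right) \left(1 + j\right)$)
$I{\left(K,A \right)} = \frac{72}{5} + 72 K + \frac{72 A}{5}$ ($I{\left(K,A \right)} = 12 + 12 \left(5 K + A\right) + 12 \left(\left(- \frac{1}{5}\right) \left(-1\right)\right) + 12 \left(5 K + A\right) \left(\left(- \frac{1}{5}\right) \left(-1\right)\right) = 12 + 12 \left(A + 5 K\right) + 12 \cdot \frac{1}{5} + 12 \left(A + 5 K\right) \frac{1}{5} = 12 + \left(12 A + 60 K\right) + \frac{12}{5} + \left(12 K + \frac{12 A}{5}\right) = \frac{72}{5} + 72 K + \frac{72 A}{5}$)
$I{\left(7,11 \right)} \left(-137 - 108\right) = \left(\frac{72}{5} + 72 \cdot 7 + \frac{72}{5} \cdot 11\right) \left(-137 - 108\right) = \left(\frac{72}{5} + 504 + \frac{792}{5}\right) \left(-245\right) = \frac{3384}{5} \left(-245\right) = -165816$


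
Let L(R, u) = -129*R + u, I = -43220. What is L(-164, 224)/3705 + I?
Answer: -32021744/741 ≈ -43214.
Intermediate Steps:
L(R, u) = u - 129*R
L(-164, 224)/3705 + I = (224 - 129*(-164))/3705 - 43220 = (224 + 21156)*(1/3705) - 43220 = 21380*(1/3705) - 43220 = 4276/741 - 43220 = -32021744/741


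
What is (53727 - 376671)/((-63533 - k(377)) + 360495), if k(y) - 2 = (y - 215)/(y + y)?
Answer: -121749888/111953839 ≈ -1.0875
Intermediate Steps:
k(y) = 2 + (-215 + y)/(2*y) (k(y) = 2 + (y - 215)/(y + y) = 2 + (-215 + y)/((2*y)) = 2 + (-215 + y)*(1/(2*y)) = 2 + (-215 + y)/(2*y))
(53727 - 376671)/((-63533 - k(377)) + 360495) = (53727 - 376671)/((-63533 - 5*(-43 + 377)/(2*377)) + 360495) = -322944/((-63533 - 5*334/(2*377)) + 360495) = -322944/((-63533 - 1*835/377) + 360495) = -322944/((-63533 - 835/377) + 360495) = -322944/(-23952776/377 + 360495) = -322944/111953839/377 = -322944*377/111953839 = -121749888/111953839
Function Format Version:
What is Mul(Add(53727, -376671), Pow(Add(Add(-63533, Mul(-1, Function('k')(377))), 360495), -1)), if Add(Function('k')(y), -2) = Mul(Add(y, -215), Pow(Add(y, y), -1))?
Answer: Rational(-121749888, 111953839) ≈ -1.0875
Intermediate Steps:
Function('k')(y) = Add(2, Mul(Rational(1, 2), Pow(y, -1), Add(-215, y))) (Function('k')(y) = Add(2, Mul(Add(y, -215), Pow(Add(y, y), -1))) = Add(2, Mul(Add(-215, y), Pow(Mul(2, y), -1))) = Add(2, Mul(Add(-215, y), Mul(Rational(1, 2), Pow(y, -1)))) = Add(2, Mul(Rational(1, 2), Pow(y, -1), Add(-215, y))))
Mul(Add(53727, -376671), Pow(Add(Add(-63533, Mul(-1, Function('k')(377))), 360495), -1)) = Mul(Add(53727, -376671), Pow(Add(Add(-63533, Mul(-1, Mul(Rational(5, 2), Pow(377, -1), Add(-43, 377)))), 360495), -1)) = Mul(-322944, Pow(Add(Add(-63533, Mul(-1, Mul(Rational(5, 2), Rational(1, 377), 334))), 360495), -1)) = Mul(-322944, Pow(Add(Add(-63533, Mul(-1, Rational(835, 377))), 360495), -1)) = Mul(-322944, Pow(Add(Add(-63533, Rational(-835, 377)), 360495), -1)) = Mul(-322944, Pow(Add(Rational(-23952776, 377), 360495), -1)) = Mul(-322944, Pow(Rational(111953839, 377), -1)) = Mul(-322944, Rational(377, 111953839)) = Rational(-121749888, 111953839)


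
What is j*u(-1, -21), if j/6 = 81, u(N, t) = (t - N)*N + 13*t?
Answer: -122958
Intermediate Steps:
u(N, t) = 13*t + N*(t - N) (u(N, t) = N*(t - N) + 13*t = 13*t + N*(t - N))
j = 486 (j = 6*81 = 486)
j*u(-1, -21) = 486*(-1*(-1)**2 + 13*(-21) - 1*(-21)) = 486*(-1*1 - 273 + 21) = 486*(-1 - 273 + 21) = 486*(-253) = -122958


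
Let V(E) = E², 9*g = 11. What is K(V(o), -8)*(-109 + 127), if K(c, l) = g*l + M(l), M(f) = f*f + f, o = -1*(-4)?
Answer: 832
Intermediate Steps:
g = 11/9 (g = (⅑)*11 = 11/9 ≈ 1.2222)
o = 4
M(f) = f + f² (M(f) = f² + f = f + f²)
K(c, l) = 11*l/9 + l*(1 + l)
K(V(o), -8)*(-109 + 127) = ((⅑)*(-8)*(20 + 9*(-8)))*(-109 + 127) = ((⅑)*(-8)*(20 - 72))*18 = ((⅑)*(-8)*(-52))*18 = (416/9)*18 = 832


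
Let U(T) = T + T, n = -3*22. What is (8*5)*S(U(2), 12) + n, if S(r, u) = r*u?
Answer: 1854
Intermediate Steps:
n = -66
U(T) = 2*T
(8*5)*S(U(2), 12) + n = (8*5)*((2*2)*12) - 66 = 40*(4*12) - 66 = 40*48 - 66 = 1920 - 66 = 1854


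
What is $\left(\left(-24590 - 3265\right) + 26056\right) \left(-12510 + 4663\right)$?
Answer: $14116753$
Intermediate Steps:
$\left(\left(-24590 - 3265\right) + 26056\right) \left(-12510 + 4663\right) = \left(\left(-24590 - 3265\right) + 26056\right) \left(-7847\right) = \left(-27855 + 26056\right) \left(-7847\right) = \left(-1799\right) \left(-7847\right) = 14116753$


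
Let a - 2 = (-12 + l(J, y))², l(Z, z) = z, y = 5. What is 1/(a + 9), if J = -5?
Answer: 1/60 ≈ 0.016667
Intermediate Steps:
a = 51 (a = 2 + (-12 + 5)² = 2 + (-7)² = 2 + 49 = 51)
1/(a + 9) = 1/(51 + 9) = 1/60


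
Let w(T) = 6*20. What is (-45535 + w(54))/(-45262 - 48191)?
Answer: 45415/93453 ≈ 0.48597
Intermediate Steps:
w(T) = 120
(-45535 + w(54))/(-45262 - 48191) = (-45535 + 120)/(-45262 - 48191) = -45415/(-93453) = -45415*(-1/93453) = 45415/93453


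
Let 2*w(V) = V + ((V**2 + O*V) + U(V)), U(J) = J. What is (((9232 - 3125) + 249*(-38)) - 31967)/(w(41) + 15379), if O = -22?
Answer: -10092/4517 ≈ -2.2342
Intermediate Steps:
w(V) = V**2/2 - 10*V (w(V) = (V + ((V**2 - 22*V) + V))/2 = (V + (V**2 - 21*V))/2 = (V**2 - 20*V)/2 = V**2/2 - 10*V)
(((9232 - 3125) + 249*(-38)) - 31967)/(w(41) + 15379) = (((9232 - 3125) + 249*(-38)) - 31967)/((1/2)*41*(-20 + 41) + 15379) = ((6107 - 9462) - 31967)/((1/2)*41*21 + 15379) = (-3355 - 31967)/(861/2 + 15379) = -35322/31619/2 = -35322*2/31619 = -10092/4517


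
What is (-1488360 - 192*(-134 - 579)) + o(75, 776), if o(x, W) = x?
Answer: -1351389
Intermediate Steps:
(-1488360 - 192*(-134 - 579)) + o(75, 776) = (-1488360 - 192*(-134 - 579)) + 75 = (-1488360 - 192*(-713)) + 75 = (-1488360 + 136896) + 75 = -1351464 + 75 = -1351389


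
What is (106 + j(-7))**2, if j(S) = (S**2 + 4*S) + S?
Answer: 14400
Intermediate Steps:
j(S) = S**2 + 5*S
(106 + j(-7))**2 = (106 - 7*(5 - 7))**2 = (106 - 7*(-2))**2 = (106 + 14)**2 = 120**2 = 14400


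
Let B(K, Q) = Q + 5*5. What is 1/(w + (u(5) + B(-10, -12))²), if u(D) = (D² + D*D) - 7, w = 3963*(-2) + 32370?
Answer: 1/27580 ≈ 3.6258e-5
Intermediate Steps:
w = 24444 (w = -7926 + 32370 = 24444)
B(K, Q) = 25 + Q (B(K, Q) = Q + 25 = 25 + Q)
u(D) = -7 + 2*D² (u(D) = (D² + D²) - 7 = 2*D² - 7 = -7 + 2*D²)
1/(w + (u(5) + B(-10, -12))²) = 1/(24444 + ((-7 + 2*5²) + (25 - 12))²) = 1/(24444 + ((-7 + 2*25) + 13)²) = 1/(24444 + ((-7 + 50) + 13)²) = 1/(24444 + (43 + 13)²) = 1/(24444 + 56²) = 1/(24444 + 3136) = 1/27580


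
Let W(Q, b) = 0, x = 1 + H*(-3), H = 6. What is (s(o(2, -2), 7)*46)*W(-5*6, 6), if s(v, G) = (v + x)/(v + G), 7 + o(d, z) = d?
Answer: 0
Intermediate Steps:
o(d, z) = -7 + d
x = -17 (x = 1 + 6*(-3) = 1 - 18 = -17)
s(v, G) = (-17 + v)/(G + v) (s(v, G) = (v - 17)/(v + G) = (-17 + v)/(G + v))
(s(o(2, -2), 7)*46)*W(-5*6, 6) = (((-17 + (-7 + 2))/(7 + (-7 + 2)))*46)*0 = (((-17 - 5)/(7 - 5))*46)*0 = ((-22/2)*46)*0 = (((½)*(-22))*46)*0 = -11*46*0 = -506*0 = 0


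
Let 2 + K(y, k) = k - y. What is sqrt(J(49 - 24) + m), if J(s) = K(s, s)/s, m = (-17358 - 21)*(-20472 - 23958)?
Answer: 2*sqrt(4825931062)/5 ≈ 27788.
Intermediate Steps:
K(y, k) = -2 + k - y (K(y, k) = -2 + (k - y) = -2 + k - y)
m = 772148970 (m = -17379*(-44430) = 772148970)
J(s) = -2/s (J(s) = (-2 + s - s)/s = -2/s)
sqrt(J(49 - 24) + m) = sqrt(-2/(49 - 24) + 772148970) = sqrt(-2/25 + 772148970) = sqrt(19303724248/25) = 2*sqrt(4825931062)/5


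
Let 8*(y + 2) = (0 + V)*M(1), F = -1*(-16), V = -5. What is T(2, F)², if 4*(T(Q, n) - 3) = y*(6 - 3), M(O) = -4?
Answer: 729/64 ≈ 11.391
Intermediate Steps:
F = 16
y = ½ (y = -2 + ((0 - 5)*(-4))/8 = -2 + (-5*(-4))/8 = -2 + (⅛)*20 = -2 + 5/2 = ½ ≈ 0.50000)
T(Q, n) = 27/8 (T(Q, n) = 3 + ((6 - 3)/2)/4 = 3 + ((½)*3)/4 = 3 + (¼)*(3/2) = 3 + 3/8 = 27/8)
T(2, F)² = (27/8)² = 729/64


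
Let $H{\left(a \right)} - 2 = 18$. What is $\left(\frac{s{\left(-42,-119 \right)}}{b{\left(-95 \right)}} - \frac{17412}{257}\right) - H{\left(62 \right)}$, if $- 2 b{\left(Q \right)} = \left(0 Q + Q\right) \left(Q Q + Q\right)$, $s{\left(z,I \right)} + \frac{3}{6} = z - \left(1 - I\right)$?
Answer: $- \frac{765282909}{8721038} \approx -87.751$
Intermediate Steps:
$H{\left(a \right)} = 20$ ($H{\left(a \right)} = 2 + 18 = 20$)
$s{\left(z,I \right)} = - \frac{3}{2} + I + z$ ($s{\left(z,I \right)} = - \frac{1}{2} - \left(1 - I - z\right) = - \frac{1}{2} + \left(z + \left(-1 + I\right)\right) = - \frac{1}{2} + \left(-1 + I + z\right) = - \frac{3}{2} + I + z$)
$b{\left(Q \right)} = - \frac{Q \left(Q + Q^{2}\right)}{2}$ ($b{\left(Q \right)} = - \frac{\left(0 Q + Q\right) \left(Q Q + Q\right)}{2} = - \frac{\left(0 + Q\right) \left(Q^{2} + Q\right)}{2} = - \frac{Q \left(Q + Q^{2}\right)}{2}$)
$\left(\frac{s{\left(-42,-119 \right)}}{b{\left(-95 \right)}} - \frac{17412}{257}\right) - H{\left(62 \right)} = \left(\frac{- \frac{3}{2} - 119 - 42}{\frac{1}{2} \left(-95\right)^{2} \left(-1 - -95\right)} - \frac{17412}{257}\right) - 20 = \left(- \frac{325}{2 \cdot \frac{1}{2} \cdot 9025 \left(-1 + 95\right)} - \frac{17412}{257}\right) - 20 = \left(- \frac{325}{2 \cdot \frac{1}{2} \cdot 9025 \cdot 94} - \frac{17412}{257}\right) - 20 = \left(- \frac{325}{2 \cdot 424175} - \frac{17412}{257}\right) - 20 = \left(\left(- \frac{325}{2}\right) \frac{1}{424175} - \frac{17412}{257}\right) - 20 = \left(- \frac{13}{33934} - \frac{17412}{257}\right) - 20 = - \frac{590862149}{8721038} - 20 = - \frac{765282909}{8721038}$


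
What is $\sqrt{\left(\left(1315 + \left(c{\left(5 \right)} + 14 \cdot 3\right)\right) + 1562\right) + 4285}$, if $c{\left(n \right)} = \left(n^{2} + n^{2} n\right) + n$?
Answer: $\sqrt{7359} \approx 85.785$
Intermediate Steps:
$c{\left(n \right)} = n + n^{2} + n^{3}$ ($c{\left(n \right)} = \left(n^{2} + n^{3}\right) + n = n + n^{2} + n^{3}$)
$\sqrt{\left(\left(1315 + \left(c{\left(5 \right)} + 14 \cdot 3\right)\right) + 1562\right) + 4285} = \sqrt{\left(\left(1315 + \left(5 \left(1 + 5 + 5^{2}\right) + 14 \cdot 3\right)\right) + 1562\right) + 4285} = \sqrt{\left(\left(1315 + \left(5 \left(1 + 5 + 25\right) + 42\right)\right) + 1562\right) + 4285} = \sqrt{\left(\left(1315 + \left(5 \cdot 31 + 42\right)\right) + 1562\right) + 4285} = \sqrt{\left(\left(1315 + \left(155 + 42\right)\right) + 1562\right) + 4285} = \sqrt{\left(\left(1315 + 197\right) + 1562\right) + 4285} = \sqrt{\left(1512 + 1562\right) + 4285} = \sqrt{3074 + 4285} = \sqrt{7359}$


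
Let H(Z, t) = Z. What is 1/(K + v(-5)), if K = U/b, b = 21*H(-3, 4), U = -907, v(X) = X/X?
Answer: 63/970 ≈ 0.064948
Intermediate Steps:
v(X) = 1
b = -63 (b = 21*(-3) = -63)
K = 907/63 (K = -907/(-63) = -907*(-1/63) = 907/63 ≈ 14.397)
1/(K + v(-5)) = 1/(907/63 + 1) = 1/(970/63) = 63/970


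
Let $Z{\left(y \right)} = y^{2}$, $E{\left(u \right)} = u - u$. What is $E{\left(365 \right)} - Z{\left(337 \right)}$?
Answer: $-113569$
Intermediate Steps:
$E{\left(u \right)} = 0$
$E{\left(365 \right)} - Z{\left(337 \right)} = 0 - 337^{2} = 0 - 113569 = -113569$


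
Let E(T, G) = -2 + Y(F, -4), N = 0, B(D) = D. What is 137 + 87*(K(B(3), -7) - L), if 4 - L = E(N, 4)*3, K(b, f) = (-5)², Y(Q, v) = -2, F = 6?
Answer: 920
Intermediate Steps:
E(T, G) = -4 (E(T, G) = -2 - 2 = -4)
K(b, f) = 25
L = 16 (L = 4 - (-4)*3 = 4 - 1*(-12) = 4 + 12 = 16)
137 + 87*(K(B(3), -7) - L) = 137 + 87*(25 - 1*16) = 137 + 87*(25 - 16) = 137 + 87*9 = 137 + 783 = 920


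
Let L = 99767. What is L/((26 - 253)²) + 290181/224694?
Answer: 12456594349/3859419042 ≈ 3.2276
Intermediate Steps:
L/((26 - 253)²) + 290181/224694 = 99767/((26 - 253)²) + 290181/224694 = 99767/((-227)²) + 290181*(1/224694) = 99767/51529 + 96727/74898 = 12456594349/3859419042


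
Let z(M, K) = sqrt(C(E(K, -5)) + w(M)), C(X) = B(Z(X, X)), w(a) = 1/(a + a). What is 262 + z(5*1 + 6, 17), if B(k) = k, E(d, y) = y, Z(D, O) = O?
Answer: 262 + I*sqrt(2398)/22 ≈ 262.0 + 2.2259*I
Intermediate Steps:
w(a) = 1/(2*a)
C(X) = X
z(M, K) = sqrt(-5 + 1/(2*M))
262 + z(5*1 + 6, 17) = 262 + sqrt(-20 + 2/(5*1 + 6))/2 = 262 + sqrt(-20 + 2/(5 + 6))/2 = 262 + sqrt(-20 + 2/11)/2 = 262 + sqrt(-218/11)/2 = 262 + (I*sqrt(2398)/11)/2 = 262 + I*sqrt(2398)/22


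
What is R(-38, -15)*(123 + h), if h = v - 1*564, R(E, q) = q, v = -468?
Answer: 13635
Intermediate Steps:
h = -1032 (h = -468 - 1*564 = -468 - 564 = -1032)
R(-38, -15)*(123 + h) = -15*(123 - 1032) = -15*(-909) = 13635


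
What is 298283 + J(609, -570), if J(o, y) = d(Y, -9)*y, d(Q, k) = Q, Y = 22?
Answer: 285743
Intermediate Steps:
J(o, y) = 22*y
298283 + J(609, -570) = 298283 + 22*(-570) = 298283 - 12540 = 285743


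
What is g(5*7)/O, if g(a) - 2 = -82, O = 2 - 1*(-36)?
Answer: -40/19 ≈ -2.1053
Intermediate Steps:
O = 38 (O = 2 + 36 = 38)
g(a) = -80 (g(a) = 2 - 82 = -80)
g(5*7)/O = -80/38 = -80*1/38 = -40/19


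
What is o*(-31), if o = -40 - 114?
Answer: 4774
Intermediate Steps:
o = -154
o*(-31) = -154*(-31) = 4774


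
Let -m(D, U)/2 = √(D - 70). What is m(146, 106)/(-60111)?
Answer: 4*√19/60111 ≈ 0.00029006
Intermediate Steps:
m(D, U) = -2*√(-70 + D) (m(D, U) = -2*√(D - 70) = -2*√(-70 + D))
m(146, 106)/(-60111) = -2*√(-70 + 146)/(-60111) = -4*√19*(-1/60111) = 4*√19/60111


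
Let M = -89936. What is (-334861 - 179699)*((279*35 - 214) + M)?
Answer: 41362905600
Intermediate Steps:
(-334861 - 179699)*((279*35 - 214) + M) = (-334861 - 179699)*((279*35 - 214) - 89936) = -514560*((9765 - 214) - 89936) = -514560*(9551 - 89936) = -514560*(-80385) = 41362905600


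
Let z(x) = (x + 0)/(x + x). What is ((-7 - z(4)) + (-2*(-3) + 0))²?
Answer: 9/4 ≈ 2.2500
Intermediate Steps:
z(x) = ½ (z(x) = x/((2*x)) = x*(1/(2*x)) = ½)
((-7 - z(4)) + (-2*(-3) + 0))² = ((-7 - 1*½) + (-2*(-3) + 0))² = ((-7 - ½) + (6 + 0))² = (-15/2 + 6)² = (-3/2)² = 9/4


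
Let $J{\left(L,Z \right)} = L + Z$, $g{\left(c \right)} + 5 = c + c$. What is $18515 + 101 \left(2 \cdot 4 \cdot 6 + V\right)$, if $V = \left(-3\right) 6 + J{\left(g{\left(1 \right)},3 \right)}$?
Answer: $21545$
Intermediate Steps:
$g{\left(c \right)} = -5 + 2 c$ ($g{\left(c \right)} = -5 + \left(c + c\right) = -5 + 2 c$)
$V = -18$ ($V = \left(-3\right) 6 + \left(\left(-5 + 2 \cdot 1\right) + 3\right) = -18 + \left(\left(-5 + 2\right) + 3\right) = -18 + \left(-3 + 3\right) = -18 + 0 = -18$)
$18515 + 101 \left(2 \cdot 4 \cdot 6 + V\right) = 18515 + 101 \left(2 \cdot 4 \cdot 6 - 18\right) = 18515 + 101 \left(8 \cdot 6 - 18\right) = 18515 + 101 \left(48 - 18\right) = 18515 + 101 \cdot 30 = 18515 + 3030 = 21545$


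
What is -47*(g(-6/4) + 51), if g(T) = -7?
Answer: -2068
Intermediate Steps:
-47*(g(-6/4) + 51) = -47*(-7 + 51) = -47*44 = -2068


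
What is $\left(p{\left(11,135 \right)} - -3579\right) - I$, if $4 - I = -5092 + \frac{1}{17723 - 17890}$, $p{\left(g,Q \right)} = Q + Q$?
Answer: $- \frac{208250}{167} \approx -1247.0$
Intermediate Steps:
$p{\left(g,Q \right)} = 2 Q$
$I = \frac{851033}{167}$ ($I = 4 - \left(-5092 + \frac{1}{17723 - 17890}\right) = 4 - \left(-5092 + \frac{1}{-167}\right) = 4 - \left(-5092 - \frac{1}{167}\right) = 4 - - \frac{850365}{167} = 4 + \frac{850365}{167} = \frac{851033}{167} \approx 5096.0$)
$\left(p{\left(11,135 \right)} - -3579\right) - I = \left(2 \cdot 135 - -3579\right) - \frac{851033}{167} = \left(270 + 3579\right) - \frac{851033}{167} = 3849 - \frac{851033}{167} = - \frac{208250}{167}$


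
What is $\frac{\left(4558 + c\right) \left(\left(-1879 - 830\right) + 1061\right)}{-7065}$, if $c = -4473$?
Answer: $\frac{28016}{1413} \approx 19.827$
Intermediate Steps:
$\frac{\left(4558 + c\right) \left(\left(-1879 - 830\right) + 1061\right)}{-7065} = \frac{\left(4558 - 4473\right) \left(\left(-1879 - 830\right) + 1061\right)}{-7065} = 85 \left(-2709 + 1061\right) \left(- \frac{1}{7065}\right) = 85 \left(-1648\right) \left(- \frac{1}{7065}\right) = \left(-140080\right) \left(- \frac{1}{7065}\right) = \frac{28016}{1413}$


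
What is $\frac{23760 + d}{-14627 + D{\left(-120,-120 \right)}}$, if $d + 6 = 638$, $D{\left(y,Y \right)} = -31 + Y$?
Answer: $- \frac{12196}{7389} \approx -1.6506$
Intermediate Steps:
$d = 632$ ($d = -6 + 638 = 632$)
$\frac{23760 + d}{-14627 + D{\left(-120,-120 \right)}} = \frac{23760 + 632}{-14627 - 151} = \frac{24392}{-14627 - 151} = \frac{24392}{-14778} = 24392 \left(- \frac{1}{14778}\right) = - \frac{12196}{7389}$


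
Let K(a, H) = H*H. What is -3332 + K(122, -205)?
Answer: 38693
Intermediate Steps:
K(a, H) = H²
-3332 + K(122, -205) = -3332 + (-205)² = -3332 + 42025 = 38693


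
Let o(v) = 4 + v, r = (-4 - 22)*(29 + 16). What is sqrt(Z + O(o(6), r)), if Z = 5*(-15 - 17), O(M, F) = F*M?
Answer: 2*I*sqrt(2965) ≈ 108.9*I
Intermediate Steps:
r = -1170 (r = -26*45 = -1170)
Z = -160 (Z = 5*(-32) = -160)
sqrt(Z + O(o(6), r)) = sqrt(-160 - 1170*(4 + 6)) = sqrt(-160 - 1170*10) = sqrt(-160 - 11700) = sqrt(-11860) = 2*I*sqrt(2965)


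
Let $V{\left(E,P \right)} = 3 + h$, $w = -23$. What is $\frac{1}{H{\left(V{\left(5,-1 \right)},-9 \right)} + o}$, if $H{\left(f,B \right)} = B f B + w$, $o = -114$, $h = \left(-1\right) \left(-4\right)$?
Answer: $\frac{1}{430} \approx 0.0023256$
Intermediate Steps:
$h = 4$
$V{\left(E,P \right)} = 7$ ($V{\left(E,P \right)} = 3 + 4 = 7$)
$H{\left(f,B \right)} = -23 + f B^{2}$ ($H{\left(f,B \right)} = B f B - 23 = f B^{2} - 23 = -23 + f B^{2}$)
$\frac{1}{H{\left(V{\left(5,-1 \right)},-9 \right)} + o} = \frac{1}{\left(-23 + 7 \left(-9\right)^{2}\right) - 114} = \frac{1}{\left(-23 + 7 \cdot 81\right) - 114} = \frac{1}{\left(-23 + 567\right) - 114} = \frac{1}{544 - 114} = \frac{1}{430}$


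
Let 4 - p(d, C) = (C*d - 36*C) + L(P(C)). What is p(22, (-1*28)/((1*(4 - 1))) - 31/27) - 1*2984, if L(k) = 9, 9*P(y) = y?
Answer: -84665/27 ≈ -3135.7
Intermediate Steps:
P(y) = y/9
p(d, C) = -5 + 36*C - C*d (p(d, C) = 4 - ((C*d - 36*C) + 9) = 4 - ((-36*C + C*d) + 9) = 4 - (9 - 36*C + C*d) = 4 + (-9 + 36*C - C*d) = -5 + 36*C - C*d)
p(22, (-1*28)/((1*(4 - 1))) - 31/27) - 1*2984 = (-5 + 36*((-1*28)/((1*(4 - 1))) - 31/27) - 1*((-1*28)/((1*(4 - 1))) - 31/27)*22) - 1*2984 = (-5 + 36*(-28/(1*3) - 31*1/27) - 1*(-28/(1*3) - 31*1/27)*22) - 2984 = (-5 + 36*(-28/3 - 31/27) - 1*(-28/3 - 31/27)*22) - 2984 = (-5 + 36*(-283/27) - 1*(-283/27)*22) - 2984 = (-5 - 1132/3 + 6226/27) - 2984 = -4097/27 - 2984 = -84665/27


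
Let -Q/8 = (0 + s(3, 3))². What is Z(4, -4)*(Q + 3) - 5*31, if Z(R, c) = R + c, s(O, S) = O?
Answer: -155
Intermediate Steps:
Q = -72 (Q = -8*(0 + 3)² = -8*3² = -8*9 = -72)
Z(4, -4)*(Q + 3) - 5*31 = (4 - 4)*(-72 + 3) - 5*31 = 0*(-69) - 155 = 0 - 155 = -155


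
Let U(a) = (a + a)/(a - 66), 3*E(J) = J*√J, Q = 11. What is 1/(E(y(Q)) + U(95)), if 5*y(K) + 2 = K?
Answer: 688750/4444379 - 37845*√5/4444379 ≈ 0.13593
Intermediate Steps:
y(K) = -⅖ + K/5
E(J) = J^(3/2)/3 (E(J) = (J*√J)/3 = J^(3/2)/3)
U(a) = 2*a/(-66 + a) (U(a) = (2*a)/(-66 + a) = 2*a/(-66 + a))
1/(E(y(Q)) + U(95)) = 1/((-⅖ + (⅕)*11)^(3/2)/3 + 2*95/(-66 + 95)) = 1/((-⅖ + 11/5)^(3/2)/3 + 2*95/29) = 1/((9/5)^(3/2)/3 + 2*95*(1/29)) = 1/((27*√5/25)/3 + 190/29) = 1/(9*√5/25 + 190/29) = 1/(190/29 + 9*√5/25)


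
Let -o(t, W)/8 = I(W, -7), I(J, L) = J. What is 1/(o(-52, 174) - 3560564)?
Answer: -1/3561956 ≈ -2.8074e-7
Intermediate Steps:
o(t, W) = -8*W
1/(o(-52, 174) - 3560564) = 1/(-8*174 - 3560564) = 1/(-1392 - 3560564) = 1/(-3561956) = -1/3561956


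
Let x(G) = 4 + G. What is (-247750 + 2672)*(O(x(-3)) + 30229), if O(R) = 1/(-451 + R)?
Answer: -1666904021411/225 ≈ -7.4085e+9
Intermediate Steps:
(-247750 + 2672)*(O(x(-3)) + 30229) = (-247750 + 2672)*(1/(-451 + (4 - 3)) + 30229) = -245078*(1/(-451 + 1) + 30229) = -245078*(1/(-450) + 30229) = -245078*(-1/450 + 30229) = -245078*13603049/450 = -1666904021411/225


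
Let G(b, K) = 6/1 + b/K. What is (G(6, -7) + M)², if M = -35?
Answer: 43681/49 ≈ 891.45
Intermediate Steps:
G(b, K) = 6 + b/K (G(b, K) = 6*1 + b/K = 6 + b/K)
(G(6, -7) + M)² = ((6 + 6/(-7)) - 35)² = ((6 + 6*(-⅐)) - 35)² = ((6 - 6/7) - 35)² = (36/7 - 35)² = (-209/7)² = 43681/49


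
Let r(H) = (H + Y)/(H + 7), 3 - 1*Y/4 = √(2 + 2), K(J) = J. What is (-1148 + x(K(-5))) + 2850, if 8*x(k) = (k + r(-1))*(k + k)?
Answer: 13661/8 ≈ 1707.6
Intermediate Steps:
Y = 4 (Y = 12 - 4*√(2 + 2) = 12 - 4*√4 = 12 - 4*2 = 12 - 8 = 4)
r(H) = (4 + H)/(7 + H) (r(H) = (H + 4)/(H + 7) = (4 + H)/(7 + H))
x(k) = k*(½ + k)/4 (x(k) = ((k + (4 - 1)/(7 - 1))*(k + k))/8 = ((k + 3/6)*(2*k))/8 = ((k + (⅙)*3)*(2*k))/8 = ((k + ½)*(2*k))/8 = ((½ + k)*(2*k))/8 = (2*k*(½ + k))/8 = k*(½ + k)/4)
(-1148 + x(K(-5))) + 2850 = (-1148 + (⅛)*(-5)*(1 + 2*(-5))) + 2850 = (-1148 + (⅛)*(-5)*(1 - 10)) + 2850 = (-1148 + (⅛)*(-5)*(-9)) + 2850 = (-1148 + 45/8) + 2850 = -9139/8 + 2850 = 13661/8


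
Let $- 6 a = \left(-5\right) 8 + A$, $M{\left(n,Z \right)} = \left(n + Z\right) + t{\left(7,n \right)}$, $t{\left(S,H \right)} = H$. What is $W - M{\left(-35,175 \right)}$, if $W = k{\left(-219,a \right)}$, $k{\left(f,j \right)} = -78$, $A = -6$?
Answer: $-183$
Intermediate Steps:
$M{\left(n,Z \right)} = Z + 2 n$ ($M{\left(n,Z \right)} = \left(n + Z\right) + n = \left(Z + n\right) + n = Z + 2 n$)
$a = \frac{23}{3}$ ($a = - \frac{\left(-5\right) 8 - 6}{6} = - \frac{-40 - 6}{6} = \left(- \frac{1}{6}\right) \left(-46\right) = \frac{23}{3} \approx 7.6667$)
$W = -78$
$W - M{\left(-35,175 \right)} = -78 - \left(175 + 2 \left(-35\right)\right) = -78 - \left(175 - 70\right) = -78 - 105 = -183$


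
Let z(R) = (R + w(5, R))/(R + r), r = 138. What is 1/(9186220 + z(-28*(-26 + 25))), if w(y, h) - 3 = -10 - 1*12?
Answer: 166/1524912529 ≈ 1.0886e-7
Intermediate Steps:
w(y, h) = -19 (w(y, h) = 3 + (-10 - 1*12) = 3 + (-10 - 12) = 3 - 22 = -19)
z(R) = (-19 + R)/(138 + R) (z(R) = (R - 19)/(R + 138) = (-19 + R)/(138 + R))
1/(9186220 + z(-28*(-26 + 25))) = 1/(9186220 + (-19 - 28*(-26 + 25))/(138 - 28*(-26 + 25))) = 1/(9186220 + (-19 - 28*(-1))/(138 - 28*(-1))) = 1/(9186220 + (-19 + 28)/(138 + 28)) = 1/(9186220 + 9/166) = 1/(1524912529/166) = 166/1524912529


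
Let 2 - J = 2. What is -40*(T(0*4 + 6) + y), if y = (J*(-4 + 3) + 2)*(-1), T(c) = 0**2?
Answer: 80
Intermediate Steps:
J = 0 (J = 2 - 1*2 = 2 - 2 = 0)
T(c) = 0
y = -2 (y = (0*(-4 + 3) + 2)*(-1) = (0*(-1) + 2)*(-1) = (0 + 2)*(-1) = 2*(-1) = -2)
-40*(T(0*4 + 6) + y) = -40*(0 - 2) = -40*(-2) = 80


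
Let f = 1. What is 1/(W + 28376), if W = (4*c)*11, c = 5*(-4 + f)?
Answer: 1/27716 ≈ 3.6080e-5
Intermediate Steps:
c = -15 (c = 5*(-4 + 1) = 5*(-3) = -15)
W = -660 (W = (4*(-15))*11 = -60*11 = -660)
1/(W + 28376) = 1/(-660 + 28376) = 1/27716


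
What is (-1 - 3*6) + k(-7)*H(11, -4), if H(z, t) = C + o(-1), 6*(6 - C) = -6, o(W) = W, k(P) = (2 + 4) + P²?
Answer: 311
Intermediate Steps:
k(P) = 6 + P²
C = 7 (C = 6 - ⅙*(-6) = 6 + 1 = 7)
H(z, t) = 6 (H(z, t) = 7 - 1 = 6)
(-1 - 3*6) + k(-7)*H(11, -4) = (-1 - 3*6) + (6 + (-7)²)*6 = (-1 - 18) + (6 + 49)*6 = -19 + 55*6 = -19 + 330 = 311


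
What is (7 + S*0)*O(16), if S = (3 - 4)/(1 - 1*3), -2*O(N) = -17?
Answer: 119/2 ≈ 59.500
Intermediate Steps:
O(N) = 17/2 (O(N) = -½*(-17) = 17/2)
S = ½ (S = -1/(1 - 3) = -1/(-2) = -1*(-½) = ½ ≈ 0.50000)
(7 + S*0)*O(16) = (7 + (½)*0)*(17/2) = (7 + 0)*(17/2) = 7*(17/2) = 119/2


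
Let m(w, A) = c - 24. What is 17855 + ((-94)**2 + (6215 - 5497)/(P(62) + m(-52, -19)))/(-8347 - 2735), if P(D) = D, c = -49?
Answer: 1088231866/60951 ≈ 17854.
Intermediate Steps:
m(w, A) = -73 (m(w, A) = -49 - 24 = -73)
17855 + ((-94)**2 + (6215 - 5497)/(P(62) + m(-52, -19)))/(-8347 - 2735) = 17855 + ((-94)**2 + (6215 - 5497)/(62 - 73))/(-8347 - 2735) = 17855 + (8836 + 718/(-11))/(-11082) = 17855 + (8836 + 718*(-1/11))*(-1/11082) = 17855 + (8836 - 718/11)*(-1/11082) = 17855 + (96478/11)*(-1/11082) = 17855 - 48239/60951 = 1088231866/60951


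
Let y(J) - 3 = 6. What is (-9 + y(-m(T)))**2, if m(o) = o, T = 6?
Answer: 0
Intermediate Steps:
y(J) = 9 (y(J) = 3 + 6 = 9)
(-9 + y(-m(T)))**2 = (-9 + 9)**2 = 0**2 = 0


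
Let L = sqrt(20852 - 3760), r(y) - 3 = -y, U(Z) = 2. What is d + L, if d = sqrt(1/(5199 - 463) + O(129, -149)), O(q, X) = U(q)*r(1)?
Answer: 2*sqrt(4273) + 3*sqrt(155770)/592 ≈ 132.74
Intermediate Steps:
r(y) = 3 - y
L = 2*sqrt(4273) (L = sqrt(17092) = 2*sqrt(4273) ≈ 130.74)
O(q, X) = 4 (O(q, X) = 2*(3 - 1*1) = 2*(3 - 1) = 2*2 = 4)
d = 3*sqrt(155770)/592 (d = sqrt(1/(5199 - 463) + 4) = sqrt(1/4736 + 4) = sqrt(18945/4736) = 3*sqrt(155770)/592 ≈ 2.0001)
d + L = 3*sqrt(155770)/592 + 2*sqrt(4273) = 2*sqrt(4273) + 3*sqrt(155770)/592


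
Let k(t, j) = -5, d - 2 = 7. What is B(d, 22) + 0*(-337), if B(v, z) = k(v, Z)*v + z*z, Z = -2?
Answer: 439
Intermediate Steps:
d = 9 (d = 2 + 7 = 9)
B(v, z) = z² - 5*v (B(v, z) = -5*v + z*z = -5*v + z² = z² - 5*v)
B(d, 22) + 0*(-337) = (22² - 5*9) + 0*(-337) = (484 - 45) + 0 = 439 + 0 = 439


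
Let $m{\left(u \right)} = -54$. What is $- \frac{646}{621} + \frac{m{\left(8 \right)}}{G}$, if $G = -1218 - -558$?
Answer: $- \frac{65471}{68310} \approx -0.95844$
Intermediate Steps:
$G = -660$ ($G = -1218 + 558 = -660$)
$- \frac{646}{621} + \frac{m{\left(8 \right)}}{G} = - \frac{646}{621} - \frac{54}{-660} = \left(-646\right) \frac{1}{621} - - \frac{9}{110} = - \frac{646}{621} + \frac{9}{110} = - \frac{65471}{68310}$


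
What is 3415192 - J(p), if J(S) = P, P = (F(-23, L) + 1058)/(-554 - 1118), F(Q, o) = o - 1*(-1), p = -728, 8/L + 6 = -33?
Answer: 222697881229/65208 ≈ 3.4152e+6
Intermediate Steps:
L = -8/39 (L = 8/(-6 - 33) = 8/(-39) = 8*(-1/39) = -8/39 ≈ -0.20513)
F(Q, o) = 1 + o (F(Q, o) = o + 1 = 1 + o)
P = -41293/65208 (P = ((1 - 8/39) + 1058)/(-554 - 1118) = (31/39 + 1058)/(-1672) = (41293/39)*(-1/1672) = -41293/65208 ≈ -0.63325)
J(S) = -41293/65208
3415192 - J(p) = 3415192 - 1*(-41293/65208) = 3415192 + 41293/65208 = 222697881229/65208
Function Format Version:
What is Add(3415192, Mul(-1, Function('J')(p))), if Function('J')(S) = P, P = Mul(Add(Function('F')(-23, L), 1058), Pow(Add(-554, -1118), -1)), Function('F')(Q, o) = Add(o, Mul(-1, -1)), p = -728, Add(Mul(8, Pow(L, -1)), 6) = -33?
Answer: Rational(222697881229, 65208) ≈ 3.4152e+6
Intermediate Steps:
L = Rational(-8, 39) (L = Mul(8, Pow(Add(-6, -33), -1)) = Mul(8, Pow(-39, -1)) = Mul(8, Rational(-1, 39)) = Rational(-8, 39) ≈ -0.20513)
Function('F')(Q, o) = Add(1, o) (Function('F')(Q, o) = Add(o, 1) = Add(1, o))
P = Rational(-41293, 65208) (P = Mul(Add(Add(1, Rational(-8, 39)), 1058), Pow(Add(-554, -1118), -1)) = Mul(Add(Rational(31, 39), 1058), Pow(-1672, -1)) = Mul(Rational(41293, 39), Rational(-1, 1672)) = Rational(-41293, 65208) ≈ -0.63325)
Function('J')(S) = Rational(-41293, 65208)
Add(3415192, Mul(-1, Function('J')(p))) = Add(3415192, Mul(-1, Rational(-41293, 65208))) = Add(3415192, Rational(41293, 65208)) = Rational(222697881229, 65208)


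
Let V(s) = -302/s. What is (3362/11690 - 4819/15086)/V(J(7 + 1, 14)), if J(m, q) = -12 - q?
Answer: -36497357/13314828170 ≈ -0.0027411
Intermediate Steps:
(3362/11690 - 4819/15086)/V(J(7 + 1, 14)) = (3362/11690 - 4819/15086)/((-302/(-12 - 1*14))) = (3362*(1/11690) - 4819*1/15086)/((-302/(-12 - 14))) = (1681/5845 - 4819/15086)/((-302/(-26))) = -2807489/(88177670*((-302*(-1/26)))) = -2807489/(88177670*151/13) = -2807489/88177670*13/151 = -36497357/13314828170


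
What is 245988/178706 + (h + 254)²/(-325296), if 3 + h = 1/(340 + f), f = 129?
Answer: 5835081998034/4933197983483 ≈ 1.1828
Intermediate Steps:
h = -1406/469 (h = -3 + 1/(340 + 129) = -3 + 1/469 = -1406/469 ≈ -2.9979)
245988/178706 + (h + 254)²/(-325296) = 245988/178706 + (-1406/469 + 254)²/(-325296) = 245988*(1/178706) + (117720/469)²*(-1/325296) = 122994/89353 + (13857998400/219961)*(-1/325296) = 122994/89353 - 10692900/55210211 = 5835081998034/4933197983483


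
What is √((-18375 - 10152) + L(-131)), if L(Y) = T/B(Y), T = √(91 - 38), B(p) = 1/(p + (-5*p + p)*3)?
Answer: √(-28527 + 1441*√53) ≈ 134.3*I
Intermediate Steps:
B(p) = -1/(11*p) (B(p) = 1/(p - 4*p*3) = 1/(p - 12*p) = 1/(-11*p) = -1/(11*p))
T = √53 ≈ 7.2801
L(Y) = -11*Y*√53 (L(Y) = √53/((-1/(11*Y))) = √53*(-11*Y) = -11*Y*√53)
√((-18375 - 10152) + L(-131)) = √((-18375 - 10152) - 11*(-131)*√53) = √(-28527 + 1441*√53)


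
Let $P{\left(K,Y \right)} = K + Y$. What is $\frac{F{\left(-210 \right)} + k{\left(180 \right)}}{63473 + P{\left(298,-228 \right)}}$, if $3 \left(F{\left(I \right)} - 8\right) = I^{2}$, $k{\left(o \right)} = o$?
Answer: $\frac{14888}{63543} \approx 0.2343$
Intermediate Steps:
$F{\left(I \right)} = 8 + \frac{I^{2}}{3}$
$\frac{F{\left(-210 \right)} + k{\left(180 \right)}}{63473 + P{\left(298,-228 \right)}} = \frac{\left(8 + \frac{\left(-210\right)^{2}}{3}\right) + 180}{63473 + \left(298 - 228\right)} = \frac{\left(8 + \frac{1}{3} \cdot 44100\right) + 180}{63473 + 70} = \frac{\left(8 + 14700\right) + 180}{63543} = \left(14708 + 180\right) \frac{1}{63543} = 14888 \cdot \frac{1}{63543} = \frac{14888}{63543}$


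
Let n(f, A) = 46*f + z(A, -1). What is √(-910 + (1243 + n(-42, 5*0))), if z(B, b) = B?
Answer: I*√1599 ≈ 39.987*I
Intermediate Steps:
n(f, A) = A + 46*f (n(f, A) = 46*f + A = A + 46*f)
√(-910 + (1243 + n(-42, 5*0))) = √(-910 + (1243 + (5*0 + 46*(-42)))) = √(-910 + (1243 + (0 - 1932))) = √(-910 + (1243 - 1932)) = √(-910 - 689) = √(-1599) = I*√1599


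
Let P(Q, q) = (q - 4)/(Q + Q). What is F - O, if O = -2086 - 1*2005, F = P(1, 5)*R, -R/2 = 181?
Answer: 3910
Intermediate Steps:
R = -362 (R = -2*181 = -362)
P(Q, q) = (-4 + q)/(2*Q) (P(Q, q) = (-4 + q)/((2*Q)) = (-4 + q)*(1/(2*Q)) = (-4 + q)/(2*Q))
F = -181 (F = ((½)*(-4 + 5)/1)*(-362) = ((½)*1*1)*(-362) = (½)*(-362) = -181)
O = -4091 (O = -2086 - 2005 = -4091)
F - O = -181 - 1*(-4091) = -181 + 4091 = 3910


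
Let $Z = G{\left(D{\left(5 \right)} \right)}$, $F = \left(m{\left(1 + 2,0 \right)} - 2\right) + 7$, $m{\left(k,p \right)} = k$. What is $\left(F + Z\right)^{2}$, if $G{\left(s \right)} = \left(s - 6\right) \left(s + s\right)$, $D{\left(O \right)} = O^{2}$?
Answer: $917764$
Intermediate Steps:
$F = 8$ ($F = \left(\left(1 + 2\right) - 2\right) + 7 = \left(3 - 2\right) + 7 = 1 + 7 = 8$)
$G{\left(s \right)} = 2 s \left(-6 + s\right)$ ($G{\left(s \right)} = \left(-6 + s\right) 2 s = 2 s \left(-6 + s\right)$)
$Z = 950$ ($Z = 2 \cdot 5^{2} \left(-6 + 5^{2}\right) = 2 \cdot 25 \left(-6 + 25\right) = 2 \cdot 25 \cdot 19 = 950$)
$\left(F + Z\right)^{2} = \left(8 + 950\right)^{2} = 958^{2} = 917764$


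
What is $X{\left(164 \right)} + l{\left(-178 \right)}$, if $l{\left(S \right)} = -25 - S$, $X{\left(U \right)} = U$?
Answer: $317$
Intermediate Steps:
$X{\left(164 \right)} + l{\left(-178 \right)} = 164 - -153 = 164 + \left(-25 + 178\right) = 164 + 153 = 317$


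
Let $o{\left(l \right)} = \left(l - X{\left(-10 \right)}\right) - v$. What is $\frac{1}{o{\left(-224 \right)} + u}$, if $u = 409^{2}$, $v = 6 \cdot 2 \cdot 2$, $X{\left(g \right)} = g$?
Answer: $\frac{1}{167043} \approx 5.9865 \cdot 10^{-6}$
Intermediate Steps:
$v = 24$ ($v = 12 \cdot 2 = 24$)
$u = 167281$
$o{\left(l \right)} = -14 + l$ ($o{\left(l \right)} = \left(l - -10\right) - 24 = \left(l + 10\right) - 24 = \left(10 + l\right) - 24 = -14 + l$)
$\frac{1}{o{\left(-224 \right)} + u} = \frac{1}{\left(-14 - 224\right) + 167281} = \frac{1}{-238 + 167281} = \frac{1}{167043}$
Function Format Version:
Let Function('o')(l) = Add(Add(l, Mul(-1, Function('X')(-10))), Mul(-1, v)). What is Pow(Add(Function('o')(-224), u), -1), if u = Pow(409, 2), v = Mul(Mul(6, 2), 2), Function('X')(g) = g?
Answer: Rational(1, 167043) ≈ 5.9865e-6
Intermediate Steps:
v = 24 (v = Mul(12, 2) = 24)
u = 167281
Function('o')(l) = Add(-14, l) (Function('o')(l) = Add(Add(l, Mul(-1, -10)), Mul(-1, 24)) = Add(Add(l, 10), -24) = Add(Add(10, l), -24) = Add(-14, l))
Pow(Add(Function('o')(-224), u), -1) = Pow(Add(Add(-14, -224), 167281), -1) = Pow(Add(-238, 167281), -1) = Pow(167043, -1) = Rational(1, 167043)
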